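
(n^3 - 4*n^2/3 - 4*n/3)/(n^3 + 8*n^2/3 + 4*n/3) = (n - 2)/(n + 2)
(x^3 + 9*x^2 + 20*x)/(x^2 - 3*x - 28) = x*(x + 5)/(x - 7)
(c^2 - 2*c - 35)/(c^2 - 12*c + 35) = (c + 5)/(c - 5)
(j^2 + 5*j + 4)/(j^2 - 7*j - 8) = (j + 4)/(j - 8)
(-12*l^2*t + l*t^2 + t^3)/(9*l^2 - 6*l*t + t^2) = t*(4*l + t)/(-3*l + t)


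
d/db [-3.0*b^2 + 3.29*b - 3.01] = 3.29 - 6.0*b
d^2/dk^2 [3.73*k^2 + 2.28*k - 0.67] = 7.46000000000000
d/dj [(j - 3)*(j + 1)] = 2*j - 2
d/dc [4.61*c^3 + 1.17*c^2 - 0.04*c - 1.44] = 13.83*c^2 + 2.34*c - 0.04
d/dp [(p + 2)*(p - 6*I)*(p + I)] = 3*p^2 + p*(4 - 10*I) + 6 - 10*I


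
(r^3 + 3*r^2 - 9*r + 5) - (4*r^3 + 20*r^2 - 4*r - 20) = -3*r^3 - 17*r^2 - 5*r + 25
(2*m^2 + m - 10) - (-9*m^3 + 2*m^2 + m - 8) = 9*m^3 - 2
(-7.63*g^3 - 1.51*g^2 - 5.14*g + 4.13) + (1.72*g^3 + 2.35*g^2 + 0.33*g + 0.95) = -5.91*g^3 + 0.84*g^2 - 4.81*g + 5.08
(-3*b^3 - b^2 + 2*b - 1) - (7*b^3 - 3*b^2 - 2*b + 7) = -10*b^3 + 2*b^2 + 4*b - 8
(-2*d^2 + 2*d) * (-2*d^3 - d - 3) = 4*d^5 - 4*d^4 + 2*d^3 + 4*d^2 - 6*d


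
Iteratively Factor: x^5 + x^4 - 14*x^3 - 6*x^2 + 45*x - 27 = (x - 1)*(x^4 + 2*x^3 - 12*x^2 - 18*x + 27) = (x - 1)*(x + 3)*(x^3 - x^2 - 9*x + 9) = (x - 3)*(x - 1)*(x + 3)*(x^2 + 2*x - 3) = (x - 3)*(x - 1)^2*(x + 3)*(x + 3)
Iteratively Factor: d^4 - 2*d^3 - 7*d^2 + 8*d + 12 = (d + 1)*(d^3 - 3*d^2 - 4*d + 12) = (d + 1)*(d + 2)*(d^2 - 5*d + 6) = (d - 2)*(d + 1)*(d + 2)*(d - 3)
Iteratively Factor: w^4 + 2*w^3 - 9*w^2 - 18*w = (w + 3)*(w^3 - w^2 - 6*w) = w*(w + 3)*(w^2 - w - 6) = w*(w + 2)*(w + 3)*(w - 3)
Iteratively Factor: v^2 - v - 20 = (v - 5)*(v + 4)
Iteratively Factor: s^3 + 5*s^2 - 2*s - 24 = (s + 4)*(s^2 + s - 6) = (s - 2)*(s + 4)*(s + 3)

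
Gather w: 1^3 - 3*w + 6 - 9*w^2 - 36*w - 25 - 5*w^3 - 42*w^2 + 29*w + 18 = -5*w^3 - 51*w^2 - 10*w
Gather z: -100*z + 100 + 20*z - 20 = 80 - 80*z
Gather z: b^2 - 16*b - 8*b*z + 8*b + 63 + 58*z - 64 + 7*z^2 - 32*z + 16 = b^2 - 8*b + 7*z^2 + z*(26 - 8*b) + 15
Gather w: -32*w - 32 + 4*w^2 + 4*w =4*w^2 - 28*w - 32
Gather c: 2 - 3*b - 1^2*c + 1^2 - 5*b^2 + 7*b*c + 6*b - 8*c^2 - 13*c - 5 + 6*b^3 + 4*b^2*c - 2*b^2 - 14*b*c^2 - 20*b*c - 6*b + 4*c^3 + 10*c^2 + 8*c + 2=6*b^3 - 7*b^2 - 3*b + 4*c^3 + c^2*(2 - 14*b) + c*(4*b^2 - 13*b - 6)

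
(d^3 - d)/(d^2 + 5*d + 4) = d*(d - 1)/(d + 4)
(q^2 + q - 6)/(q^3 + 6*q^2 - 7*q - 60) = (q^2 + q - 6)/(q^3 + 6*q^2 - 7*q - 60)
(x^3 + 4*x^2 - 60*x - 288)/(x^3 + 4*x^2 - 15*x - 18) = (x^2 - 2*x - 48)/(x^2 - 2*x - 3)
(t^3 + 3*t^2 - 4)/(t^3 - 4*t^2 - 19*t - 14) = (t^2 + t - 2)/(t^2 - 6*t - 7)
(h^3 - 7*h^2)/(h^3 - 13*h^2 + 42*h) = h/(h - 6)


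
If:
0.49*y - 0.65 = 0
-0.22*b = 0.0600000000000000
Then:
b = -0.27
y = 1.33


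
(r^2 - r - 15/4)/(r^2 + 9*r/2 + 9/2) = (r - 5/2)/(r + 3)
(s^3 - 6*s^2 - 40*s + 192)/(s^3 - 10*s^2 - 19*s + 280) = (s^2 + 2*s - 24)/(s^2 - 2*s - 35)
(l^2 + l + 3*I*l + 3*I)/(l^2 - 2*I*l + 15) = (l + 1)/(l - 5*I)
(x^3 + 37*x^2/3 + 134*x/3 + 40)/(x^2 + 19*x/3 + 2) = (3*x^2 + 19*x + 20)/(3*x + 1)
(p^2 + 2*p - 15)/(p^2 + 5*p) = (p - 3)/p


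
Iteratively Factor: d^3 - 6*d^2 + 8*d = (d - 2)*(d^2 - 4*d) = (d - 4)*(d - 2)*(d)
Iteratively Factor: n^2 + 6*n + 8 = (n + 2)*(n + 4)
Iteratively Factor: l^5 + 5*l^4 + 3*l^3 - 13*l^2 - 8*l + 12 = (l - 1)*(l^4 + 6*l^3 + 9*l^2 - 4*l - 12) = (l - 1)*(l + 2)*(l^3 + 4*l^2 + l - 6) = (l - 1)*(l + 2)*(l + 3)*(l^2 + l - 2) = (l - 1)^2*(l + 2)*(l + 3)*(l + 2)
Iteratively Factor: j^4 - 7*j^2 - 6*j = (j + 2)*(j^3 - 2*j^2 - 3*j) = (j - 3)*(j + 2)*(j^2 + j) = (j - 3)*(j + 1)*(j + 2)*(j)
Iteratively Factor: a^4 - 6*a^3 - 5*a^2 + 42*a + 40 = (a + 2)*(a^3 - 8*a^2 + 11*a + 20) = (a - 4)*(a + 2)*(a^2 - 4*a - 5) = (a - 5)*(a - 4)*(a + 2)*(a + 1)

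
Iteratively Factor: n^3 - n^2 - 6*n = (n)*(n^2 - n - 6) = n*(n + 2)*(n - 3)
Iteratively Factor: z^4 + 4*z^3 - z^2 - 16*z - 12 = (z + 3)*(z^3 + z^2 - 4*z - 4) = (z + 2)*(z + 3)*(z^2 - z - 2) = (z + 1)*(z + 2)*(z + 3)*(z - 2)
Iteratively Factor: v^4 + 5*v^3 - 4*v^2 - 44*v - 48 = (v + 4)*(v^3 + v^2 - 8*v - 12) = (v + 2)*(v + 4)*(v^2 - v - 6) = (v + 2)^2*(v + 4)*(v - 3)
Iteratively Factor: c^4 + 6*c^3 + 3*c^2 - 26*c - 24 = (c + 3)*(c^3 + 3*c^2 - 6*c - 8) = (c - 2)*(c + 3)*(c^2 + 5*c + 4) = (c - 2)*(c + 1)*(c + 3)*(c + 4)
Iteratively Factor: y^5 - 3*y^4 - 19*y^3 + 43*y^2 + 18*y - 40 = (y + 4)*(y^4 - 7*y^3 + 9*y^2 + 7*y - 10) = (y - 2)*(y + 4)*(y^3 - 5*y^2 - y + 5) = (y - 2)*(y - 1)*(y + 4)*(y^2 - 4*y - 5) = (y - 5)*(y - 2)*(y - 1)*(y + 4)*(y + 1)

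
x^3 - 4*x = x*(x - 2)*(x + 2)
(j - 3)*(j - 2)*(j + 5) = j^3 - 19*j + 30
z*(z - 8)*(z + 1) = z^3 - 7*z^2 - 8*z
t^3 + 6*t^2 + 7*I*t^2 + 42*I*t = t*(t + 6)*(t + 7*I)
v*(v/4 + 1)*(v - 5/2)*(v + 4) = v^4/4 + 11*v^3/8 - v^2 - 10*v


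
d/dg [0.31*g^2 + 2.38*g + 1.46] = 0.62*g + 2.38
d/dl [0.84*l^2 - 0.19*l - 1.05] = 1.68*l - 0.19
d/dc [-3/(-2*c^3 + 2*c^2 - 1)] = 6*c*(2 - 3*c)/(2*c^3 - 2*c^2 + 1)^2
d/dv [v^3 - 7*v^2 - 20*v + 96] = 3*v^2 - 14*v - 20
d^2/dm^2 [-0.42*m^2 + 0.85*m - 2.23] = -0.840000000000000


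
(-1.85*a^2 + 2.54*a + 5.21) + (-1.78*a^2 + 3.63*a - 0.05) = -3.63*a^2 + 6.17*a + 5.16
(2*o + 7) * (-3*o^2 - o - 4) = -6*o^3 - 23*o^2 - 15*o - 28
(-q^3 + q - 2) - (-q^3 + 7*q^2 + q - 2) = -7*q^2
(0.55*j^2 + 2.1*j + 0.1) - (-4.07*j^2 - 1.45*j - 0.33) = 4.62*j^2 + 3.55*j + 0.43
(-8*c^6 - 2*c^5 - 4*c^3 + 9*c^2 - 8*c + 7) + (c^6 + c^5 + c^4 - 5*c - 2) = -7*c^6 - c^5 + c^4 - 4*c^3 + 9*c^2 - 13*c + 5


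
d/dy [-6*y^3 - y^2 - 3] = 2*y*(-9*y - 1)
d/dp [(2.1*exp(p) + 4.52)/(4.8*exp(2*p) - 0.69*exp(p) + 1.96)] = (-10.08*exp(2*p) - 43.392*exp(p) + 7.2348)*exp(p)/(23.04*exp(4*p) - 6.624*exp(3*p) + 19.2921*exp(2*p) - 2.7048*exp(p) + 3.8416)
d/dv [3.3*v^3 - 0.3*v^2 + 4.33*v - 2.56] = 9.9*v^2 - 0.6*v + 4.33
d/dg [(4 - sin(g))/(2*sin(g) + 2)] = -5*cos(g)/(2*(sin(g) + 1)^2)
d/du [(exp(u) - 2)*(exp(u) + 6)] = 2*(exp(u) + 2)*exp(u)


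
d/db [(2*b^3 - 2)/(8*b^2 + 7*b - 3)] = 2*(3*b^2*(8*b^2 + 7*b - 3) - (16*b + 7)*(b^3 - 1))/(8*b^2 + 7*b - 3)^2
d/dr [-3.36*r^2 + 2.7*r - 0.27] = 2.7 - 6.72*r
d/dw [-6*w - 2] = -6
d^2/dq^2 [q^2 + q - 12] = 2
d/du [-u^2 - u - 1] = -2*u - 1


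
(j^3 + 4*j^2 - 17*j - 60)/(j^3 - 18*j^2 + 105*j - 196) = (j^2 + 8*j + 15)/(j^2 - 14*j + 49)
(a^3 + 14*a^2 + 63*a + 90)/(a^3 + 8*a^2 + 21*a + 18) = (a^2 + 11*a + 30)/(a^2 + 5*a + 6)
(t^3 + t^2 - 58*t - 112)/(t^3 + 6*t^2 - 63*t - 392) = (t + 2)/(t + 7)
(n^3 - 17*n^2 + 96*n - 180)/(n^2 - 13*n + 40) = (n^2 - 12*n + 36)/(n - 8)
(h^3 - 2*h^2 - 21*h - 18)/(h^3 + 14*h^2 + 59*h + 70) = (h^3 - 2*h^2 - 21*h - 18)/(h^3 + 14*h^2 + 59*h + 70)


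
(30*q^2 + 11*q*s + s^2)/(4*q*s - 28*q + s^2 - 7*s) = (30*q^2 + 11*q*s + s^2)/(4*q*s - 28*q + s^2 - 7*s)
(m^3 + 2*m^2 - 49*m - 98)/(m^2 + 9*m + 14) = m - 7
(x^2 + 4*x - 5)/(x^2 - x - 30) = (x - 1)/(x - 6)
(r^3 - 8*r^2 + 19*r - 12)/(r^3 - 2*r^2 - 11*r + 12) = (r - 3)/(r + 3)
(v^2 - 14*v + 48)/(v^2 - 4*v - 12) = (v - 8)/(v + 2)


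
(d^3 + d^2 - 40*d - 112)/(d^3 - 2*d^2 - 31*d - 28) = (d + 4)/(d + 1)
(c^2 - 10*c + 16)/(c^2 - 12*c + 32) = (c - 2)/(c - 4)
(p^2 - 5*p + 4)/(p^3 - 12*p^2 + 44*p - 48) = (p - 1)/(p^2 - 8*p + 12)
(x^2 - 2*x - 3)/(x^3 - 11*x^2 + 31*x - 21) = (x + 1)/(x^2 - 8*x + 7)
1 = 1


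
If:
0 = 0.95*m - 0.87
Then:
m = 0.92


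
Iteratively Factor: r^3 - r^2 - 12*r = (r)*(r^2 - r - 12) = r*(r + 3)*(r - 4)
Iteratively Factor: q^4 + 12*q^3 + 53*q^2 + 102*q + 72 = (q + 4)*(q^3 + 8*q^2 + 21*q + 18) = (q + 2)*(q + 4)*(q^2 + 6*q + 9) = (q + 2)*(q + 3)*(q + 4)*(q + 3)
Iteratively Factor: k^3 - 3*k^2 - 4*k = (k + 1)*(k^2 - 4*k) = k*(k + 1)*(k - 4)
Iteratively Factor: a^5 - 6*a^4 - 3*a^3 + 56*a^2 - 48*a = (a - 4)*(a^4 - 2*a^3 - 11*a^2 + 12*a) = (a - 4)^2*(a^3 + 2*a^2 - 3*a) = a*(a - 4)^2*(a^2 + 2*a - 3) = a*(a - 4)^2*(a + 3)*(a - 1)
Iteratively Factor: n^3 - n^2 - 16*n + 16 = (n + 4)*(n^2 - 5*n + 4) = (n - 4)*(n + 4)*(n - 1)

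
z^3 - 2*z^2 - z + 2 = (z - 2)*(z - 1)*(z + 1)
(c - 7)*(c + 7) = c^2 - 49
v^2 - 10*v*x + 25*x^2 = (v - 5*x)^2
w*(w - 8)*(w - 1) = w^3 - 9*w^2 + 8*w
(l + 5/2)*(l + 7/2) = l^2 + 6*l + 35/4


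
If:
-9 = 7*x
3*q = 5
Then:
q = 5/3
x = -9/7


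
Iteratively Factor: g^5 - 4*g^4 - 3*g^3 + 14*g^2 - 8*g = (g)*(g^4 - 4*g^3 - 3*g^2 + 14*g - 8) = g*(g - 1)*(g^3 - 3*g^2 - 6*g + 8) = g*(g - 1)^2*(g^2 - 2*g - 8) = g*(g - 1)^2*(g + 2)*(g - 4)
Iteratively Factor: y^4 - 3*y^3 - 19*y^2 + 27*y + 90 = (y + 3)*(y^3 - 6*y^2 - y + 30) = (y - 5)*(y + 3)*(y^2 - y - 6) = (y - 5)*(y + 2)*(y + 3)*(y - 3)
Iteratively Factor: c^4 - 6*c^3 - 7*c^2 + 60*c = (c - 5)*(c^3 - c^2 - 12*c) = (c - 5)*(c - 4)*(c^2 + 3*c) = (c - 5)*(c - 4)*(c + 3)*(c)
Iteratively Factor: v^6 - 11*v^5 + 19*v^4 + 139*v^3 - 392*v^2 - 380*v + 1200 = (v + 2)*(v^5 - 13*v^4 + 45*v^3 + 49*v^2 - 490*v + 600) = (v - 5)*(v + 2)*(v^4 - 8*v^3 + 5*v^2 + 74*v - 120) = (v - 5)*(v - 4)*(v + 2)*(v^3 - 4*v^2 - 11*v + 30) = (v - 5)^2*(v - 4)*(v + 2)*(v^2 + v - 6) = (v - 5)^2*(v - 4)*(v - 2)*(v + 2)*(v + 3)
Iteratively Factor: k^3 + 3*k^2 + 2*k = (k)*(k^2 + 3*k + 2) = k*(k + 2)*(k + 1)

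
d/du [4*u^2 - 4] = 8*u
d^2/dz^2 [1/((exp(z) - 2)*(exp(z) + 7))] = (4*exp(3*z) + 15*exp(2*z) + 81*exp(z) + 70)*exp(z)/(exp(6*z) + 15*exp(5*z) + 33*exp(4*z) - 295*exp(3*z) - 462*exp(2*z) + 2940*exp(z) - 2744)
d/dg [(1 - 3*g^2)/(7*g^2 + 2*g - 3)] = 2*(-3*g^2 + 2*g - 1)/(49*g^4 + 28*g^3 - 38*g^2 - 12*g + 9)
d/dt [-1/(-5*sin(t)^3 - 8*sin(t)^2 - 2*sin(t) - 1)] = (-16*sin(t) + 15*cos(t)^2 - 17)*cos(t)/(5*sin(t)^3 + 8*sin(t)^2 + 2*sin(t) + 1)^2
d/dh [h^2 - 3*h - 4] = 2*h - 3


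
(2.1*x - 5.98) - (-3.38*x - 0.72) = 5.48*x - 5.26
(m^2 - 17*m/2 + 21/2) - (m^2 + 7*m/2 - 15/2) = 18 - 12*m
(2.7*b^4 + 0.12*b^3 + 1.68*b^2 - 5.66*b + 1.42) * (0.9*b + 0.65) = 2.43*b^5 + 1.863*b^4 + 1.59*b^3 - 4.002*b^2 - 2.401*b + 0.923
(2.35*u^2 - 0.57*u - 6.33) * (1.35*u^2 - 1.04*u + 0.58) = 3.1725*u^4 - 3.2135*u^3 - 6.5897*u^2 + 6.2526*u - 3.6714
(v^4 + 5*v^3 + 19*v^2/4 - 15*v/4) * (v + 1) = v^5 + 6*v^4 + 39*v^3/4 + v^2 - 15*v/4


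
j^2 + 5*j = j*(j + 5)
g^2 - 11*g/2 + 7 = (g - 7/2)*(g - 2)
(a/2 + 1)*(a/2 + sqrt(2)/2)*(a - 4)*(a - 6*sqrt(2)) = a^4/4 - 5*sqrt(2)*a^3/4 - a^3/2 - 5*a^2 + 5*sqrt(2)*a^2/2 + 6*a + 10*sqrt(2)*a + 24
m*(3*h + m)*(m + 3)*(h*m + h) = 3*h^2*m^3 + 12*h^2*m^2 + 9*h^2*m + h*m^4 + 4*h*m^3 + 3*h*m^2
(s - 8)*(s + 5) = s^2 - 3*s - 40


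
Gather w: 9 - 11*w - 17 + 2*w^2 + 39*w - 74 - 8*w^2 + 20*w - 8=-6*w^2 + 48*w - 90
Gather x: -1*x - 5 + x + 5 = 0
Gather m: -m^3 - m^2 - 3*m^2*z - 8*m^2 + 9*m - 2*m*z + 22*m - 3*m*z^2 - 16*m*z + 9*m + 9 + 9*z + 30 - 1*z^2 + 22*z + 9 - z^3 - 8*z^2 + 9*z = -m^3 + m^2*(-3*z - 9) + m*(-3*z^2 - 18*z + 40) - z^3 - 9*z^2 + 40*z + 48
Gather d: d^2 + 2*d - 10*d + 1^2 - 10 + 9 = d^2 - 8*d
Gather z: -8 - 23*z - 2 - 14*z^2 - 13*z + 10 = -14*z^2 - 36*z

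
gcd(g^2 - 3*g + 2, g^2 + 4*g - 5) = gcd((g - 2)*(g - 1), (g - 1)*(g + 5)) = g - 1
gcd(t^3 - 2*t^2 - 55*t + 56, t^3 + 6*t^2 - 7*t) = t^2 + 6*t - 7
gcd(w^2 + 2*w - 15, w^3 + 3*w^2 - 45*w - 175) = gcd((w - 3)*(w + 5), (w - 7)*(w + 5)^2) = w + 5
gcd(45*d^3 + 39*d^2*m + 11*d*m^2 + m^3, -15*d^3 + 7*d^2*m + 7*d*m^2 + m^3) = 15*d^2 + 8*d*m + m^2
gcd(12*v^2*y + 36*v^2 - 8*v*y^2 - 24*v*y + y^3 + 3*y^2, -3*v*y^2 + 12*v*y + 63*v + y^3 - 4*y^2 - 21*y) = y + 3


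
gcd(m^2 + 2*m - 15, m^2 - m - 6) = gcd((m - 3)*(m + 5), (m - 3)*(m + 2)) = m - 3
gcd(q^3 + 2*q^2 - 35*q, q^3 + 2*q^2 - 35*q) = q^3 + 2*q^2 - 35*q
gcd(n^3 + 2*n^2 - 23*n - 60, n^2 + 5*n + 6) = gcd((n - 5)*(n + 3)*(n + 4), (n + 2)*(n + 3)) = n + 3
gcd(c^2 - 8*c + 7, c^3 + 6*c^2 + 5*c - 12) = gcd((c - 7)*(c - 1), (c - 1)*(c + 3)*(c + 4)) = c - 1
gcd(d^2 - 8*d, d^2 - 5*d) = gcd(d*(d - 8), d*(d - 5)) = d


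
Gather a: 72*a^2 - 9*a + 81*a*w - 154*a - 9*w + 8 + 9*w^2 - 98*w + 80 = 72*a^2 + a*(81*w - 163) + 9*w^2 - 107*w + 88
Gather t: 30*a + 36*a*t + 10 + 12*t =30*a + t*(36*a + 12) + 10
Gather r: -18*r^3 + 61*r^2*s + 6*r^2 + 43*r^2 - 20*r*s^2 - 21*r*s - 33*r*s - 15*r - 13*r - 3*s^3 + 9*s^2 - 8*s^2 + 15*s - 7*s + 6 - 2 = -18*r^3 + r^2*(61*s + 49) + r*(-20*s^2 - 54*s - 28) - 3*s^3 + s^2 + 8*s + 4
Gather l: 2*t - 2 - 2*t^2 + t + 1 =-2*t^2 + 3*t - 1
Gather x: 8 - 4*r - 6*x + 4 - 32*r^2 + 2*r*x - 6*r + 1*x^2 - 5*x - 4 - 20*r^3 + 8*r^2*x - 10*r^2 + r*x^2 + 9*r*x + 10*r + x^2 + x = -20*r^3 - 42*r^2 + x^2*(r + 2) + x*(8*r^2 + 11*r - 10) + 8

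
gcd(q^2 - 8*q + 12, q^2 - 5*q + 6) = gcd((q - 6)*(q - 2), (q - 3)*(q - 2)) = q - 2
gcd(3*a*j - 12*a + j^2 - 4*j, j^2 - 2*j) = 1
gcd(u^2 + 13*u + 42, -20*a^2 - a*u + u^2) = 1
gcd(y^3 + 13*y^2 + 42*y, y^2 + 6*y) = y^2 + 6*y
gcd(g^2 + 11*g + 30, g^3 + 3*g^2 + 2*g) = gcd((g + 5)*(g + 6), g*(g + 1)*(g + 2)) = 1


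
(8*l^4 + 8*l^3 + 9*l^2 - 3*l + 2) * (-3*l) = -24*l^5 - 24*l^4 - 27*l^3 + 9*l^2 - 6*l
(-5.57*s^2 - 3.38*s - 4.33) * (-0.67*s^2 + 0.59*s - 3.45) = 3.7319*s^4 - 1.0217*s^3 + 20.1234*s^2 + 9.1063*s + 14.9385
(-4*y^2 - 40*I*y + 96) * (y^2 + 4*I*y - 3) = -4*y^4 - 56*I*y^3 + 268*y^2 + 504*I*y - 288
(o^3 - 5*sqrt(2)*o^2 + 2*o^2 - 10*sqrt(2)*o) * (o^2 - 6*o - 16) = o^5 - 5*sqrt(2)*o^4 - 4*o^4 - 28*o^3 + 20*sqrt(2)*o^3 - 32*o^2 + 140*sqrt(2)*o^2 + 160*sqrt(2)*o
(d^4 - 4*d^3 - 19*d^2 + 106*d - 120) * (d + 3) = d^5 - d^4 - 31*d^3 + 49*d^2 + 198*d - 360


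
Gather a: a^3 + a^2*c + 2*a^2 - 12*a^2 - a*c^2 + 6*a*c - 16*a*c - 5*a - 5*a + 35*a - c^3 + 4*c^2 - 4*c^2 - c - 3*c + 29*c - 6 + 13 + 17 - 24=a^3 + a^2*(c - 10) + a*(-c^2 - 10*c + 25) - c^3 + 25*c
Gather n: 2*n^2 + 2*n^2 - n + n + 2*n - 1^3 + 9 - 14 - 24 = 4*n^2 + 2*n - 30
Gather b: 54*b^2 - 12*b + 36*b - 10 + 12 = 54*b^2 + 24*b + 2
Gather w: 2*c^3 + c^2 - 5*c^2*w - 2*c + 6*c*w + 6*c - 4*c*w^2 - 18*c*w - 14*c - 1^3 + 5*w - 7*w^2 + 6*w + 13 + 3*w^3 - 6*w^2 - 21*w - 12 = 2*c^3 + c^2 - 10*c + 3*w^3 + w^2*(-4*c - 13) + w*(-5*c^2 - 12*c - 10)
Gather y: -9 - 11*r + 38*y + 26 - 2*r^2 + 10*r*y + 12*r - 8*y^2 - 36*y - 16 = -2*r^2 + r - 8*y^2 + y*(10*r + 2) + 1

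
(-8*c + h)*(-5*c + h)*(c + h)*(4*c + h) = 160*c^4 + 148*c^3*h - 21*c^2*h^2 - 8*c*h^3 + h^4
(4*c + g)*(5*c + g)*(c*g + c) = 20*c^3*g + 20*c^3 + 9*c^2*g^2 + 9*c^2*g + c*g^3 + c*g^2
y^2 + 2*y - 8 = (y - 2)*(y + 4)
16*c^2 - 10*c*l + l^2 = (-8*c + l)*(-2*c + l)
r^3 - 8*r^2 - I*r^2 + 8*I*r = r*(r - 8)*(r - I)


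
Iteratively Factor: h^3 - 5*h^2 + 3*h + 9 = (h + 1)*(h^2 - 6*h + 9) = (h - 3)*(h + 1)*(h - 3)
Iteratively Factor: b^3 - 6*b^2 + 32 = (b - 4)*(b^2 - 2*b - 8) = (b - 4)^2*(b + 2)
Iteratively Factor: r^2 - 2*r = (r)*(r - 2)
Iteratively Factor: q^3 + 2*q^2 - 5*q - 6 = (q + 1)*(q^2 + q - 6) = (q + 1)*(q + 3)*(q - 2)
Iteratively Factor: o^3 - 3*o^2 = (o)*(o^2 - 3*o) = o*(o - 3)*(o)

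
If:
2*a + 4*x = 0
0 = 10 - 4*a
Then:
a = 5/2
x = -5/4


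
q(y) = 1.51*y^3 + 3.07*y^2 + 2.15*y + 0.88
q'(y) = 4.53*y^2 + 6.14*y + 2.15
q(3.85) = 140.83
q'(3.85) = 92.93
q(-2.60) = -10.50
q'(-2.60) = 16.81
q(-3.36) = -28.96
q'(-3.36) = 32.66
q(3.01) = 76.35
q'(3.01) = 61.67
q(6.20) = 492.10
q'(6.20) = 214.35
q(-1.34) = -0.12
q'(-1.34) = 2.06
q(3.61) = 119.69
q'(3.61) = 83.35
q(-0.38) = 0.42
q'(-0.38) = 0.47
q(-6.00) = -227.66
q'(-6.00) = 128.39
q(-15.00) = -4436.87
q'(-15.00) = 929.30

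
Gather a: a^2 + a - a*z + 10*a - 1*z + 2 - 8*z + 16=a^2 + a*(11 - z) - 9*z + 18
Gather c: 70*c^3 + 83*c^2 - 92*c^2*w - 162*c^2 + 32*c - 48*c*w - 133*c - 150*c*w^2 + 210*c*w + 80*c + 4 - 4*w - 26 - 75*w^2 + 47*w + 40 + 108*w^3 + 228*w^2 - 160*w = 70*c^3 + c^2*(-92*w - 79) + c*(-150*w^2 + 162*w - 21) + 108*w^3 + 153*w^2 - 117*w + 18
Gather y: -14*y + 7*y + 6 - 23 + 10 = -7*y - 7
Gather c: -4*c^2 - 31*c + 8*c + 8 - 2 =-4*c^2 - 23*c + 6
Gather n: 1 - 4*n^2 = 1 - 4*n^2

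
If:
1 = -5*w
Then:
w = -1/5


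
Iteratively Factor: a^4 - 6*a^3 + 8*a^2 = (a)*(a^3 - 6*a^2 + 8*a) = a^2*(a^2 - 6*a + 8) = a^2*(a - 2)*(a - 4)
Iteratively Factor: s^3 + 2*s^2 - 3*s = (s)*(s^2 + 2*s - 3) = s*(s - 1)*(s + 3)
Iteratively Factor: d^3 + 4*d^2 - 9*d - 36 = (d - 3)*(d^2 + 7*d + 12) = (d - 3)*(d + 3)*(d + 4)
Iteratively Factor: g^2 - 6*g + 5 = (g - 1)*(g - 5)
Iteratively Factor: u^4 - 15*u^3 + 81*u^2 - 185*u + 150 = (u - 2)*(u^3 - 13*u^2 + 55*u - 75) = (u - 5)*(u - 2)*(u^2 - 8*u + 15) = (u - 5)^2*(u - 2)*(u - 3)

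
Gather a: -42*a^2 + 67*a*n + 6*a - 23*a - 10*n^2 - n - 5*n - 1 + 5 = -42*a^2 + a*(67*n - 17) - 10*n^2 - 6*n + 4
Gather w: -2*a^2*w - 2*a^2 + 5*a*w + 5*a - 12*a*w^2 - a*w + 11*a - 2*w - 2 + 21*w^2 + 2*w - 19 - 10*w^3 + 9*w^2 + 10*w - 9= -2*a^2 + 16*a - 10*w^3 + w^2*(30 - 12*a) + w*(-2*a^2 + 4*a + 10) - 30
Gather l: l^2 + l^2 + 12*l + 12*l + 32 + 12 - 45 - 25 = 2*l^2 + 24*l - 26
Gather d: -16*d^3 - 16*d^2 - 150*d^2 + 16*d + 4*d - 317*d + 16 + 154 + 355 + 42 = -16*d^3 - 166*d^2 - 297*d + 567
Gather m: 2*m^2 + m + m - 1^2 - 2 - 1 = 2*m^2 + 2*m - 4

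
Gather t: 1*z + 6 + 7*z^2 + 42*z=7*z^2 + 43*z + 6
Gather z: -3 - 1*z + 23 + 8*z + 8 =7*z + 28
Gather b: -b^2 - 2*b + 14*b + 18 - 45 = -b^2 + 12*b - 27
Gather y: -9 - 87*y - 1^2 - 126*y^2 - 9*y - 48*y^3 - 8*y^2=-48*y^3 - 134*y^2 - 96*y - 10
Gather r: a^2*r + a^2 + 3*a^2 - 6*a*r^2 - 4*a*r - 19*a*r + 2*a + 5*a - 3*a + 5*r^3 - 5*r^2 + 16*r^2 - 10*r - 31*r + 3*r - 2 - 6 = 4*a^2 + 4*a + 5*r^3 + r^2*(11 - 6*a) + r*(a^2 - 23*a - 38) - 8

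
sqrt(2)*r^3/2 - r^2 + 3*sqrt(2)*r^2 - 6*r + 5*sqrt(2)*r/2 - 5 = (r + 5)*(r - sqrt(2))*(sqrt(2)*r/2 + sqrt(2)/2)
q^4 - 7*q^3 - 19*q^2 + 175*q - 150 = (q - 6)*(q - 5)*(q - 1)*(q + 5)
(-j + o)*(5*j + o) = -5*j^2 + 4*j*o + o^2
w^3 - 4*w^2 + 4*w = w*(w - 2)^2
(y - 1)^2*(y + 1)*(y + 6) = y^4 + 5*y^3 - 7*y^2 - 5*y + 6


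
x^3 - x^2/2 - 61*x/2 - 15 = (x - 6)*(x + 1/2)*(x + 5)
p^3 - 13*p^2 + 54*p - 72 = (p - 6)*(p - 4)*(p - 3)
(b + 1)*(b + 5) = b^2 + 6*b + 5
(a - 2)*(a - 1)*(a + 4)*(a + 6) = a^4 + 7*a^3 - 4*a^2 - 52*a + 48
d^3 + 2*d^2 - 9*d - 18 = (d - 3)*(d + 2)*(d + 3)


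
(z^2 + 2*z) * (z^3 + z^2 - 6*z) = z^5 + 3*z^4 - 4*z^3 - 12*z^2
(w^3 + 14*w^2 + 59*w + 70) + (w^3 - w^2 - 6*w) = 2*w^3 + 13*w^2 + 53*w + 70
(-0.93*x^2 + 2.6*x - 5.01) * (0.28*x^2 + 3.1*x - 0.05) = -0.2604*x^4 - 2.155*x^3 + 6.7037*x^2 - 15.661*x + 0.2505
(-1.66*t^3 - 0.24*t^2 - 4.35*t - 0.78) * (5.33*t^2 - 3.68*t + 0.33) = -8.8478*t^5 + 4.8296*t^4 - 22.8501*t^3 + 11.7714*t^2 + 1.4349*t - 0.2574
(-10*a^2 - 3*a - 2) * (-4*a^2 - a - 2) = 40*a^4 + 22*a^3 + 31*a^2 + 8*a + 4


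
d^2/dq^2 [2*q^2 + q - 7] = 4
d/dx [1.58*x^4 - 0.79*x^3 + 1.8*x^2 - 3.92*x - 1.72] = 6.32*x^3 - 2.37*x^2 + 3.6*x - 3.92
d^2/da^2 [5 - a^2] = -2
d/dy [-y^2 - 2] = -2*y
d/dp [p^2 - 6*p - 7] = 2*p - 6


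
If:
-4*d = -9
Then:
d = 9/4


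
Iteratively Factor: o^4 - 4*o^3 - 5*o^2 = (o + 1)*(o^3 - 5*o^2) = o*(o + 1)*(o^2 - 5*o) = o^2*(o + 1)*(o - 5)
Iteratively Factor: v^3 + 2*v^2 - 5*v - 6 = (v + 3)*(v^2 - v - 2) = (v - 2)*(v + 3)*(v + 1)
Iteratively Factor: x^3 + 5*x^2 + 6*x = (x + 3)*(x^2 + 2*x) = (x + 2)*(x + 3)*(x)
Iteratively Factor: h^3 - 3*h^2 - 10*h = (h + 2)*(h^2 - 5*h) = h*(h + 2)*(h - 5)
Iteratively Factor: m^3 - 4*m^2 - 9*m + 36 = (m + 3)*(m^2 - 7*m + 12) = (m - 4)*(m + 3)*(m - 3)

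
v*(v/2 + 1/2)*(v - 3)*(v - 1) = v^4/2 - 3*v^3/2 - v^2/2 + 3*v/2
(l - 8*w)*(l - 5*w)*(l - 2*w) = l^3 - 15*l^2*w + 66*l*w^2 - 80*w^3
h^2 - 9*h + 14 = (h - 7)*(h - 2)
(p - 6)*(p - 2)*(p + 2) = p^3 - 6*p^2 - 4*p + 24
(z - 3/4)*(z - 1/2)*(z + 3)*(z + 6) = z^4 + 31*z^3/4 + 57*z^2/8 - 153*z/8 + 27/4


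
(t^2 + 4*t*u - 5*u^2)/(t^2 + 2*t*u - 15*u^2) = (t - u)/(t - 3*u)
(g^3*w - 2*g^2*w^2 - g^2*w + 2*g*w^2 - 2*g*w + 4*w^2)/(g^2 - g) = w*(g^3 - 2*g^2*w - g^2 + 2*g*w - 2*g + 4*w)/(g*(g - 1))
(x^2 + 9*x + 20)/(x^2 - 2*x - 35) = (x + 4)/(x - 7)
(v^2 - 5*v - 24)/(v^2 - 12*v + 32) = (v + 3)/(v - 4)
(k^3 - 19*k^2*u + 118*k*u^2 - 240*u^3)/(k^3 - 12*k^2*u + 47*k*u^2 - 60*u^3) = (k^2 - 14*k*u + 48*u^2)/(k^2 - 7*k*u + 12*u^2)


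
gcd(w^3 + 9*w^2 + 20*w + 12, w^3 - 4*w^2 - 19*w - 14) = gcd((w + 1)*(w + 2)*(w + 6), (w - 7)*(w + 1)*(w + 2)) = w^2 + 3*w + 2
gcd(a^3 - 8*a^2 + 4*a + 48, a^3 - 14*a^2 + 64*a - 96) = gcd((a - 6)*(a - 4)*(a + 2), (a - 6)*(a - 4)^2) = a^2 - 10*a + 24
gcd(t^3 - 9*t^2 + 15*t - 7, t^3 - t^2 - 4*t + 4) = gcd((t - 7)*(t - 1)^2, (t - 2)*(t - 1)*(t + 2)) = t - 1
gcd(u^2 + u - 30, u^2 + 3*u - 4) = 1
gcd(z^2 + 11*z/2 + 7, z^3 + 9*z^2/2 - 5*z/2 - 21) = z + 7/2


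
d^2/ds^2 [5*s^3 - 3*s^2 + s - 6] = 30*s - 6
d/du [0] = 0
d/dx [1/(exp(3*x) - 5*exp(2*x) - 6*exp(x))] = (-3*exp(2*x) + 10*exp(x) + 6)*exp(-x)/(-exp(2*x) + 5*exp(x) + 6)^2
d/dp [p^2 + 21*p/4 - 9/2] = 2*p + 21/4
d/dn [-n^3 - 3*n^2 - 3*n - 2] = -3*n^2 - 6*n - 3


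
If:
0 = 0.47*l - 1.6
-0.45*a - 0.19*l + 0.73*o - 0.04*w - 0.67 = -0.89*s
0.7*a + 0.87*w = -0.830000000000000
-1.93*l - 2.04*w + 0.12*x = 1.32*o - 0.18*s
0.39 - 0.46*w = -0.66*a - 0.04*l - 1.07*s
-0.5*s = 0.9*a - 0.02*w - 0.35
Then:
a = 1.80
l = 3.40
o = 5.99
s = -2.63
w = -2.40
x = 83.79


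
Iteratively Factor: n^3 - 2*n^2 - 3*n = (n + 1)*(n^2 - 3*n) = n*(n + 1)*(n - 3)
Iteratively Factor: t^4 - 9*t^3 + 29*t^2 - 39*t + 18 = (t - 1)*(t^3 - 8*t^2 + 21*t - 18) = (t - 3)*(t - 1)*(t^2 - 5*t + 6) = (t - 3)^2*(t - 1)*(t - 2)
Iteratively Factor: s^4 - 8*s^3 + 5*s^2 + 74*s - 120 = (s - 5)*(s^3 - 3*s^2 - 10*s + 24) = (s - 5)*(s + 3)*(s^2 - 6*s + 8) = (s - 5)*(s - 2)*(s + 3)*(s - 4)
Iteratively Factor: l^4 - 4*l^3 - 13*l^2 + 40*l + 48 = (l - 4)*(l^3 - 13*l - 12) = (l - 4)*(l + 1)*(l^2 - l - 12) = (l - 4)*(l + 1)*(l + 3)*(l - 4)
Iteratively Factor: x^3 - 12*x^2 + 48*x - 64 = (x - 4)*(x^2 - 8*x + 16) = (x - 4)^2*(x - 4)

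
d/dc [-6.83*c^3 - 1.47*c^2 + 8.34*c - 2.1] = -20.49*c^2 - 2.94*c + 8.34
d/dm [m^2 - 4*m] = 2*m - 4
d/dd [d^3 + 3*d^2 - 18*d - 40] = 3*d^2 + 6*d - 18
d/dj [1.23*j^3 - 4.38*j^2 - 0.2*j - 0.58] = 3.69*j^2 - 8.76*j - 0.2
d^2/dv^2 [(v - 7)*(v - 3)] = 2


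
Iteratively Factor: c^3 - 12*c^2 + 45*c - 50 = (c - 5)*(c^2 - 7*c + 10) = (c - 5)^2*(c - 2)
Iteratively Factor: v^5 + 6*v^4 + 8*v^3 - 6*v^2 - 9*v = (v + 3)*(v^4 + 3*v^3 - v^2 - 3*v) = v*(v + 3)*(v^3 + 3*v^2 - v - 3) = v*(v - 1)*(v + 3)*(v^2 + 4*v + 3) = v*(v - 1)*(v + 3)^2*(v + 1)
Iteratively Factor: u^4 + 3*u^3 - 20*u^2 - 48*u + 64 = (u + 4)*(u^3 - u^2 - 16*u + 16) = (u - 1)*(u + 4)*(u^2 - 16) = (u - 1)*(u + 4)^2*(u - 4)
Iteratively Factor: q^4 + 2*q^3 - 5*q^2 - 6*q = (q + 1)*(q^3 + q^2 - 6*q) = (q - 2)*(q + 1)*(q^2 + 3*q) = (q - 2)*(q + 1)*(q + 3)*(q)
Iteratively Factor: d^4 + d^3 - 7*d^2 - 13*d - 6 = (d + 1)*(d^3 - 7*d - 6) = (d + 1)*(d + 2)*(d^2 - 2*d - 3) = (d + 1)^2*(d + 2)*(d - 3)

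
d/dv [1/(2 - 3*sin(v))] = 3*cos(v)/(3*sin(v) - 2)^2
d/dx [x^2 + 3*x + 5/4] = 2*x + 3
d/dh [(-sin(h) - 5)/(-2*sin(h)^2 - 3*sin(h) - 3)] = (-20*sin(h) + cos(2*h) - 13)*cos(h)/(3*sin(h) - cos(2*h) + 4)^2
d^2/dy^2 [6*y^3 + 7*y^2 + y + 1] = 36*y + 14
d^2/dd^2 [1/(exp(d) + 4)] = (exp(d) - 4)*exp(d)/(exp(d) + 4)^3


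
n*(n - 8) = n^2 - 8*n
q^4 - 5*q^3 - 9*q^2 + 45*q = q*(q - 5)*(q - 3)*(q + 3)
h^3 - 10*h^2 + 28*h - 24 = (h - 6)*(h - 2)^2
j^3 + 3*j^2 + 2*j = j*(j + 1)*(j + 2)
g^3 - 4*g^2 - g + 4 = (g - 4)*(g - 1)*(g + 1)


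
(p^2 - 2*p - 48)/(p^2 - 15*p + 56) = (p + 6)/(p - 7)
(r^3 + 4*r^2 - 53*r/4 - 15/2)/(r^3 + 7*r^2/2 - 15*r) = (r + 1/2)/r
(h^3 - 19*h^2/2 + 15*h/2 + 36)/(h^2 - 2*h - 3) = (h^2 - 13*h/2 - 12)/(h + 1)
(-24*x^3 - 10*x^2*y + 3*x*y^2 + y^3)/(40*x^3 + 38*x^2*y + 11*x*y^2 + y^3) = (-3*x + y)/(5*x + y)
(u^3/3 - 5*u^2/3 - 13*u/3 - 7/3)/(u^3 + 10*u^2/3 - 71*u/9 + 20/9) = 3*(u^3 - 5*u^2 - 13*u - 7)/(9*u^3 + 30*u^2 - 71*u + 20)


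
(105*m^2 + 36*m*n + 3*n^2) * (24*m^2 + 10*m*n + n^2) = 2520*m^4 + 1914*m^3*n + 537*m^2*n^2 + 66*m*n^3 + 3*n^4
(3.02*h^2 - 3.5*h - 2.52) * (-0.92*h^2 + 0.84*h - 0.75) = -2.7784*h^4 + 5.7568*h^3 - 2.8866*h^2 + 0.5082*h + 1.89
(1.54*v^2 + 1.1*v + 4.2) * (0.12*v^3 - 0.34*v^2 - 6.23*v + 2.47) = 0.1848*v^5 - 0.3916*v^4 - 9.4642*v^3 - 4.4772*v^2 - 23.449*v + 10.374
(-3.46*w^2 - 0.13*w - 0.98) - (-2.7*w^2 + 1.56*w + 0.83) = -0.76*w^2 - 1.69*w - 1.81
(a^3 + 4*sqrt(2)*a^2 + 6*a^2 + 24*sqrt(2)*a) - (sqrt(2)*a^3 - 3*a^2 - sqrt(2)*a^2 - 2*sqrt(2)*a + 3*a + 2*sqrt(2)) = -sqrt(2)*a^3 + a^3 + 5*sqrt(2)*a^2 + 9*a^2 - 3*a + 26*sqrt(2)*a - 2*sqrt(2)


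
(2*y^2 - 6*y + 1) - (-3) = 2*y^2 - 6*y + 4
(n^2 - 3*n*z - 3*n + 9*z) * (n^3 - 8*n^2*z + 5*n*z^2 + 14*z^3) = n^5 - 11*n^4*z - 3*n^4 + 29*n^3*z^2 + 33*n^3*z - n^2*z^3 - 87*n^2*z^2 - 42*n*z^4 + 3*n*z^3 + 126*z^4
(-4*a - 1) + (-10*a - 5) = -14*a - 6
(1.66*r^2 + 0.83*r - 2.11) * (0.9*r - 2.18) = 1.494*r^3 - 2.8718*r^2 - 3.7084*r + 4.5998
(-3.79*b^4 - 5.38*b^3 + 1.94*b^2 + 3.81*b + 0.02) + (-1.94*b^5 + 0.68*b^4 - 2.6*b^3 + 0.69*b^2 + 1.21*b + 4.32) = -1.94*b^5 - 3.11*b^4 - 7.98*b^3 + 2.63*b^2 + 5.02*b + 4.34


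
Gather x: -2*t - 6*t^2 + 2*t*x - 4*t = -6*t^2 + 2*t*x - 6*t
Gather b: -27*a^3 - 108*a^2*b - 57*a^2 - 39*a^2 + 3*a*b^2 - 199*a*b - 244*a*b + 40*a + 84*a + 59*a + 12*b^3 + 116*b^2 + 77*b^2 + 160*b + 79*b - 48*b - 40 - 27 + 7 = -27*a^3 - 96*a^2 + 183*a + 12*b^3 + b^2*(3*a + 193) + b*(-108*a^2 - 443*a + 191) - 60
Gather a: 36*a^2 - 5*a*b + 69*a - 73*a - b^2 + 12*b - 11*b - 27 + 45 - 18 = 36*a^2 + a*(-5*b - 4) - b^2 + b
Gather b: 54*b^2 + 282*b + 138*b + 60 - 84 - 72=54*b^2 + 420*b - 96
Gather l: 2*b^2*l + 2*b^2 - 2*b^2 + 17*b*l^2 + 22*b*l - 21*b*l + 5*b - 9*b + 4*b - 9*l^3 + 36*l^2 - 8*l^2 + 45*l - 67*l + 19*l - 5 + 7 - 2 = -9*l^3 + l^2*(17*b + 28) + l*(2*b^2 + b - 3)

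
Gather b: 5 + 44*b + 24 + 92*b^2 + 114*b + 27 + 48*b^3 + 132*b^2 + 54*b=48*b^3 + 224*b^2 + 212*b + 56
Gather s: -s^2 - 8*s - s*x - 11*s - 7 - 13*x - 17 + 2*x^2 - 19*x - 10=-s^2 + s*(-x - 19) + 2*x^2 - 32*x - 34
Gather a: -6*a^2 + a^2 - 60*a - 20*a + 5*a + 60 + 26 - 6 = -5*a^2 - 75*a + 80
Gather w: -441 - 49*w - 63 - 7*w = -56*w - 504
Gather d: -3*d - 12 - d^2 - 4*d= -d^2 - 7*d - 12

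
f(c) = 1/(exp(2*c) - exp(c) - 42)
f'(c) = (-2*exp(2*c) + exp(c))/(exp(2*c) - exp(c) - 42)^2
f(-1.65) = -0.02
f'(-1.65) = 0.00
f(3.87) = 0.00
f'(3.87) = -0.00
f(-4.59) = -0.02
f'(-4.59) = 0.00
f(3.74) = 0.00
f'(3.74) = -0.00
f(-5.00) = -0.02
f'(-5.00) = 0.00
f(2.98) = 0.00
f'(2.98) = -0.01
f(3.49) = 0.00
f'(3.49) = -0.00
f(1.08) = -0.03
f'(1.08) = -0.01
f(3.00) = 0.00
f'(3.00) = -0.00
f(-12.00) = -0.02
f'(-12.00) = 0.00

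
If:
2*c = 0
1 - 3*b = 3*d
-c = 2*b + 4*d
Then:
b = 2/3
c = 0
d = -1/3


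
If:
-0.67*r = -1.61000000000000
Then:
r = 2.40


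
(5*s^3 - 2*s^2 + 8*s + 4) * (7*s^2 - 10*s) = 35*s^5 - 64*s^4 + 76*s^3 - 52*s^2 - 40*s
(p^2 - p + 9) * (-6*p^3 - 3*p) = -6*p^5 + 6*p^4 - 57*p^3 + 3*p^2 - 27*p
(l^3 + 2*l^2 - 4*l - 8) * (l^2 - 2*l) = l^5 - 8*l^3 + 16*l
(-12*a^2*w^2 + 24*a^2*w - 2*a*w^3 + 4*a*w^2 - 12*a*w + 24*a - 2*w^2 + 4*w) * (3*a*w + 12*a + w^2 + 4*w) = -36*a^3*w^3 - 72*a^3*w^2 + 288*a^3*w - 18*a^2*w^4 - 36*a^2*w^3 + 108*a^2*w^2 - 72*a^2*w + 288*a^2 - 2*a*w^5 - 4*a*w^4 - 2*a*w^3 - 36*a*w^2 + 144*a*w - 2*w^4 - 4*w^3 + 16*w^2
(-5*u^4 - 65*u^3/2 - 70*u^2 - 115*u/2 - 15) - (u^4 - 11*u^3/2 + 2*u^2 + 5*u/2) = -6*u^4 - 27*u^3 - 72*u^2 - 60*u - 15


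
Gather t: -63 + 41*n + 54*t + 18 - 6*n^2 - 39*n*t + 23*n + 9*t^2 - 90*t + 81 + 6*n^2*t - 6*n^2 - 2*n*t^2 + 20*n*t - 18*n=-12*n^2 + 46*n + t^2*(9 - 2*n) + t*(6*n^2 - 19*n - 36) + 36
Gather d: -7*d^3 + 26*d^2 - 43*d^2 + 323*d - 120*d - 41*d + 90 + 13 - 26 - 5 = -7*d^3 - 17*d^2 + 162*d + 72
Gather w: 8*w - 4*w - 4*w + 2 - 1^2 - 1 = 0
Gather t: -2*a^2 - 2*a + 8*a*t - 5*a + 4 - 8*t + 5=-2*a^2 - 7*a + t*(8*a - 8) + 9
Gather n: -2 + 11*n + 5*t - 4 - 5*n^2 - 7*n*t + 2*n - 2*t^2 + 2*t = -5*n^2 + n*(13 - 7*t) - 2*t^2 + 7*t - 6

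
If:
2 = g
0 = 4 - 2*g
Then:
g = 2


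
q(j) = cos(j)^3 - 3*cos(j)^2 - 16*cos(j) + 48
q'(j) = -3*sin(j)*cos(j)^2 + 6*sin(j)*cos(j) + 16*sin(j)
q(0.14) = 30.19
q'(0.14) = 2.65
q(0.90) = 37.14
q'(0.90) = 14.55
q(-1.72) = 50.31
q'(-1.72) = -14.87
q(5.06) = 42.24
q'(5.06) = -16.64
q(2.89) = 59.77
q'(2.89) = 1.84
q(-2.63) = 59.01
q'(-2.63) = -4.16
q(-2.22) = 56.36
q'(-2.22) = -8.98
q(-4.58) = 50.06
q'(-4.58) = 15.02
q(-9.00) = 59.33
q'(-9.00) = -3.31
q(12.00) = 32.96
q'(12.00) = -10.16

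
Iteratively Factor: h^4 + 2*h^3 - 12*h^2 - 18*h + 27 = (h + 3)*(h^3 - h^2 - 9*h + 9) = (h - 3)*(h + 3)*(h^2 + 2*h - 3) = (h - 3)*(h + 3)^2*(h - 1)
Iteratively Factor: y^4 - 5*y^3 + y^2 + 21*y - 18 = (y - 3)*(y^3 - 2*y^2 - 5*y + 6) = (y - 3)^2*(y^2 + y - 2) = (y - 3)^2*(y - 1)*(y + 2)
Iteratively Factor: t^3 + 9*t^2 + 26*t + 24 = (t + 3)*(t^2 + 6*t + 8) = (t + 3)*(t + 4)*(t + 2)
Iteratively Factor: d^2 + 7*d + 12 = (d + 3)*(d + 4)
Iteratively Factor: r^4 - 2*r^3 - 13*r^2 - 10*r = (r)*(r^3 - 2*r^2 - 13*r - 10) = r*(r + 2)*(r^2 - 4*r - 5) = r*(r + 1)*(r + 2)*(r - 5)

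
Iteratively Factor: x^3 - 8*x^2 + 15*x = (x - 5)*(x^2 - 3*x) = x*(x - 5)*(x - 3)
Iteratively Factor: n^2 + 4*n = (n + 4)*(n)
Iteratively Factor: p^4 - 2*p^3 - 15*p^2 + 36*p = (p + 4)*(p^3 - 6*p^2 + 9*p) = p*(p + 4)*(p^2 - 6*p + 9) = p*(p - 3)*(p + 4)*(p - 3)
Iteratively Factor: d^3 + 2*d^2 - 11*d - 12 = (d + 4)*(d^2 - 2*d - 3) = (d - 3)*(d + 4)*(d + 1)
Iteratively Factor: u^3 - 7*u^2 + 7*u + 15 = (u - 3)*(u^2 - 4*u - 5) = (u - 5)*(u - 3)*(u + 1)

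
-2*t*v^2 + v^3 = v^2*(-2*t + v)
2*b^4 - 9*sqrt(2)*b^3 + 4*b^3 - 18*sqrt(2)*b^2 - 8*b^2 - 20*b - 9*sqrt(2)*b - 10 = (b + 1)*(b - 5*sqrt(2))*(sqrt(2)*b + 1)*(sqrt(2)*b + sqrt(2))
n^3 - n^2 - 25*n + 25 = (n - 5)*(n - 1)*(n + 5)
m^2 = m^2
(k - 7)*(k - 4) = k^2 - 11*k + 28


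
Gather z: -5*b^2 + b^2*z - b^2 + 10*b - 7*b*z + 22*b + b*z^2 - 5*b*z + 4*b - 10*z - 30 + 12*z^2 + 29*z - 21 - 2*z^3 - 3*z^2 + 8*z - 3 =-6*b^2 + 36*b - 2*z^3 + z^2*(b + 9) + z*(b^2 - 12*b + 27) - 54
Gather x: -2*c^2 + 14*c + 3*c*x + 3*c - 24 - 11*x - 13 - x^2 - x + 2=-2*c^2 + 17*c - x^2 + x*(3*c - 12) - 35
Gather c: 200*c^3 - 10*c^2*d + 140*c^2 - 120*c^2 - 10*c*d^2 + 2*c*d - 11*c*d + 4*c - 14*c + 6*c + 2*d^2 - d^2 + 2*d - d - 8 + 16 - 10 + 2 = 200*c^3 + c^2*(20 - 10*d) + c*(-10*d^2 - 9*d - 4) + d^2 + d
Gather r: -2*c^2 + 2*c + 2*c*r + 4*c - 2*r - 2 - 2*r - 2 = -2*c^2 + 6*c + r*(2*c - 4) - 4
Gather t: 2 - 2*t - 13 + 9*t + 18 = 7*t + 7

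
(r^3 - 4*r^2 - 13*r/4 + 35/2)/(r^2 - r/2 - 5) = r - 7/2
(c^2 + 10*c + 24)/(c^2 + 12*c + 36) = (c + 4)/(c + 6)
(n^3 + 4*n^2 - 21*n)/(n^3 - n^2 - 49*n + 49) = n*(n - 3)/(n^2 - 8*n + 7)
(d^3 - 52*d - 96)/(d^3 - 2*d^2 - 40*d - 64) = (d + 6)/(d + 4)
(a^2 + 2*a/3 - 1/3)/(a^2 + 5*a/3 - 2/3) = (a + 1)/(a + 2)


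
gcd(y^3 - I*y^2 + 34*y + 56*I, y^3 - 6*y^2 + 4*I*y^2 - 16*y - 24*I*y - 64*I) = y + 4*I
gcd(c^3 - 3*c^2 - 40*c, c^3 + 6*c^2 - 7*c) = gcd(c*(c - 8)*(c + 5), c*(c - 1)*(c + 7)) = c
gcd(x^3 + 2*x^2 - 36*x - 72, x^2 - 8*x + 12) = x - 6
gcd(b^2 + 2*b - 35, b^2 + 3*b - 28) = b + 7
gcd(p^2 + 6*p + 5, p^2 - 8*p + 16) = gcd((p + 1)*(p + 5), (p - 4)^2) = 1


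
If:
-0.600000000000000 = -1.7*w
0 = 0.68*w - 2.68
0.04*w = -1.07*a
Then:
No Solution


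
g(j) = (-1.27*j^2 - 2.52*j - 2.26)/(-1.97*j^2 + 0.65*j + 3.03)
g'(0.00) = -0.67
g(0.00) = -0.75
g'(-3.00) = -0.03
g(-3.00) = 0.37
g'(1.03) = -11.35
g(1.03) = -3.85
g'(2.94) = -0.72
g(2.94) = 1.71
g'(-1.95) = 0.13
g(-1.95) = 0.38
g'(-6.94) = -0.02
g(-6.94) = 0.48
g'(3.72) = -0.31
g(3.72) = 1.34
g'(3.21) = -0.52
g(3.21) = 1.54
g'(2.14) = -3.22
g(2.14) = 2.93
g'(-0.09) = -0.54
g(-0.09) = -0.69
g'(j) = (-2.54*j - 2.52)/(-1.97*j^2 + 0.65*j + 3.03) + (3.94*j - 0.65)*(-1.27*j^2 - 2.52*j - 2.26)/(-1.97*j^2 + 0.65*j + 3.03)^2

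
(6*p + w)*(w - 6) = 6*p*w - 36*p + w^2 - 6*w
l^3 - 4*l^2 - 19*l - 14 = (l - 7)*(l + 1)*(l + 2)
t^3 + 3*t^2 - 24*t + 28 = (t - 2)^2*(t + 7)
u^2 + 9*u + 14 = (u + 2)*(u + 7)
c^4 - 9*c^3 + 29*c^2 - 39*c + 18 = (c - 3)^2*(c - 2)*(c - 1)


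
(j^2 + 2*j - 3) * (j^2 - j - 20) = j^4 + j^3 - 25*j^2 - 37*j + 60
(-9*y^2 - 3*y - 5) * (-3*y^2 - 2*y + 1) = 27*y^4 + 27*y^3 + 12*y^2 + 7*y - 5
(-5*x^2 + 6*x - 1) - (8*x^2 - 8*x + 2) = -13*x^2 + 14*x - 3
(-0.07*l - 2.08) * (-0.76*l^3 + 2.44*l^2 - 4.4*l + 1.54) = 0.0532*l^4 + 1.41*l^3 - 4.7672*l^2 + 9.0442*l - 3.2032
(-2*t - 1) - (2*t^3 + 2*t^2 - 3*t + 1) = -2*t^3 - 2*t^2 + t - 2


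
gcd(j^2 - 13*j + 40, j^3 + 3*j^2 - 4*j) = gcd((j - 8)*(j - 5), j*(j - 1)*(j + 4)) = 1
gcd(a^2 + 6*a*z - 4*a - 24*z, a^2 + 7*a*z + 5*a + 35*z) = 1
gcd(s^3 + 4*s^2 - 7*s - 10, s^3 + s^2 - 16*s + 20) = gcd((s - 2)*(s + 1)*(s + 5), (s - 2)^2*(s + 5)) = s^2 + 3*s - 10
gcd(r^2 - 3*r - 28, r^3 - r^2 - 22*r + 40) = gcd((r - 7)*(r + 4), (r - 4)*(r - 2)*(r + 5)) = 1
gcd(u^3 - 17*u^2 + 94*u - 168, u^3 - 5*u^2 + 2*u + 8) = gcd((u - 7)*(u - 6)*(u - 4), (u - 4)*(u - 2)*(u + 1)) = u - 4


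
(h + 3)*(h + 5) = h^2 + 8*h + 15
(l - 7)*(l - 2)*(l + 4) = l^3 - 5*l^2 - 22*l + 56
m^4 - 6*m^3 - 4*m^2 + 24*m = m*(m - 6)*(m - 2)*(m + 2)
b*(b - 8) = b^2 - 8*b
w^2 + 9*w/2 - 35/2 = (w - 5/2)*(w + 7)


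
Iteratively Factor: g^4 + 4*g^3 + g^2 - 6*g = (g + 3)*(g^3 + g^2 - 2*g) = (g + 2)*(g + 3)*(g^2 - g) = (g - 1)*(g + 2)*(g + 3)*(g)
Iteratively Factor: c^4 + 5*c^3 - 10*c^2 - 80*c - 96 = (c + 2)*(c^3 + 3*c^2 - 16*c - 48) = (c - 4)*(c + 2)*(c^2 + 7*c + 12) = (c - 4)*(c + 2)*(c + 3)*(c + 4)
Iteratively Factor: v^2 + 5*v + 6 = (v + 3)*(v + 2)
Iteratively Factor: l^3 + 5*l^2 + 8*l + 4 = (l + 2)*(l^2 + 3*l + 2) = (l + 1)*(l + 2)*(l + 2)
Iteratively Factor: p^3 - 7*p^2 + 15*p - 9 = (p - 3)*(p^2 - 4*p + 3) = (p - 3)^2*(p - 1)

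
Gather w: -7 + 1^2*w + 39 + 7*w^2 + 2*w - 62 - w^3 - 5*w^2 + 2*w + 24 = -w^3 + 2*w^2 + 5*w - 6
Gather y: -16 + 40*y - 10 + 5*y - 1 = 45*y - 27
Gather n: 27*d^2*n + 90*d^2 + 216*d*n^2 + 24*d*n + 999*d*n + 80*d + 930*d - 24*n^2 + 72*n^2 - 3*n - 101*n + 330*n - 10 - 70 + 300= 90*d^2 + 1010*d + n^2*(216*d + 48) + n*(27*d^2 + 1023*d + 226) + 220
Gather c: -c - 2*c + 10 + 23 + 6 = 39 - 3*c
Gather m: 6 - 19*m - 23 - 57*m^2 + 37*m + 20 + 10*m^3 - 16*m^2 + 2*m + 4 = 10*m^3 - 73*m^2 + 20*m + 7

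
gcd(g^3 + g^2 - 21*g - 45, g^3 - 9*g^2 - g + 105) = g^2 - 2*g - 15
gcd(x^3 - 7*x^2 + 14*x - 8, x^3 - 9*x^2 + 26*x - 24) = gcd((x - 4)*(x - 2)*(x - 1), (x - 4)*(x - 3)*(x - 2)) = x^2 - 6*x + 8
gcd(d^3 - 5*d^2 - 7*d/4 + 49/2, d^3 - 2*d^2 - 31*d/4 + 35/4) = d - 7/2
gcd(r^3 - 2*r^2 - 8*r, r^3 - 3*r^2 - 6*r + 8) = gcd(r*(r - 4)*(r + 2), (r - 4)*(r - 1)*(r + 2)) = r^2 - 2*r - 8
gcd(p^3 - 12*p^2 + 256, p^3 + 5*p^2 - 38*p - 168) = p + 4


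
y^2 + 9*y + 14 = (y + 2)*(y + 7)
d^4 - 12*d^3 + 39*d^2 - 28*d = d*(d - 7)*(d - 4)*(d - 1)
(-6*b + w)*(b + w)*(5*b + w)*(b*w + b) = -30*b^4*w - 30*b^4 - 31*b^3*w^2 - 31*b^3*w + b*w^4 + b*w^3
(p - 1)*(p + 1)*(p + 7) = p^3 + 7*p^2 - p - 7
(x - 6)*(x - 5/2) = x^2 - 17*x/2 + 15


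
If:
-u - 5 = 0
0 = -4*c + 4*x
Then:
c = x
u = -5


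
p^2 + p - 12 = (p - 3)*(p + 4)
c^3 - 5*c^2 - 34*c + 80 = (c - 8)*(c - 2)*(c + 5)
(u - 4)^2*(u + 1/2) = u^3 - 15*u^2/2 + 12*u + 8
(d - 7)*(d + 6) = d^2 - d - 42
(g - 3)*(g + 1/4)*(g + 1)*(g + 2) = g^4 + g^3/4 - 7*g^2 - 31*g/4 - 3/2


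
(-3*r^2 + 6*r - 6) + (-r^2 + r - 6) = -4*r^2 + 7*r - 12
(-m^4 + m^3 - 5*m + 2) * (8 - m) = m^5 - 9*m^4 + 8*m^3 + 5*m^2 - 42*m + 16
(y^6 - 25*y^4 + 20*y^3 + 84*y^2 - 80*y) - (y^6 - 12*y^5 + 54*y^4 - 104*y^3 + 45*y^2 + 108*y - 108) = 12*y^5 - 79*y^4 + 124*y^3 + 39*y^2 - 188*y + 108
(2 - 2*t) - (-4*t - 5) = 2*t + 7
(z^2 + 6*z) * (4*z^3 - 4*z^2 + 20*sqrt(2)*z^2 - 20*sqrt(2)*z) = 4*z^5 + 20*z^4 + 20*sqrt(2)*z^4 - 24*z^3 + 100*sqrt(2)*z^3 - 120*sqrt(2)*z^2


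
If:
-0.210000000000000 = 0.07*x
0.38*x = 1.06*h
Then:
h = -1.08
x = -3.00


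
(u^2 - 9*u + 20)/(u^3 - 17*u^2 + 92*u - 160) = 1/(u - 8)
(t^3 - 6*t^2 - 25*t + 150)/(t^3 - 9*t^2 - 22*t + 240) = (t - 5)/(t - 8)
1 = 1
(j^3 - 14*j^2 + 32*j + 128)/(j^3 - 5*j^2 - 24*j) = (j^2 - 6*j - 16)/(j*(j + 3))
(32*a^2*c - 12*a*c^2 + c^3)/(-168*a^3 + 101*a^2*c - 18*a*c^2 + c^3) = c*(-4*a + c)/(21*a^2 - 10*a*c + c^2)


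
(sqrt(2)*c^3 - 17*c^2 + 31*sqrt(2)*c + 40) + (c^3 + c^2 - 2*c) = c^3 + sqrt(2)*c^3 - 16*c^2 - 2*c + 31*sqrt(2)*c + 40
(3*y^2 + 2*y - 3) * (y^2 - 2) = 3*y^4 + 2*y^3 - 9*y^2 - 4*y + 6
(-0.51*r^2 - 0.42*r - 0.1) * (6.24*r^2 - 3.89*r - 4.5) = -3.1824*r^4 - 0.6369*r^3 + 3.3048*r^2 + 2.279*r + 0.45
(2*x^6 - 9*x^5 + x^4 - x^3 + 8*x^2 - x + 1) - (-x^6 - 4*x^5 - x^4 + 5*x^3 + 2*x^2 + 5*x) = 3*x^6 - 5*x^5 + 2*x^4 - 6*x^3 + 6*x^2 - 6*x + 1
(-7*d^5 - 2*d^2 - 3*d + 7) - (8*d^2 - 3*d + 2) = -7*d^5 - 10*d^2 + 5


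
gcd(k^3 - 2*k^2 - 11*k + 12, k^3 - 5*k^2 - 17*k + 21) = k^2 + 2*k - 3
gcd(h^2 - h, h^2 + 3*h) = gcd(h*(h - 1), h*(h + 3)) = h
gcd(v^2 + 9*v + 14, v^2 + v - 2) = v + 2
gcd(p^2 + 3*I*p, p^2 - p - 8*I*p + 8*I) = 1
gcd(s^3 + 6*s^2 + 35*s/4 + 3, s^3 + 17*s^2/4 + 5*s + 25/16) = s + 1/2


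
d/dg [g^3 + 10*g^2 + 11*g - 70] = 3*g^2 + 20*g + 11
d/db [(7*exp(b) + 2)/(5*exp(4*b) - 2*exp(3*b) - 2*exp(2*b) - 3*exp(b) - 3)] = (-105*exp(4*b) - 12*exp(3*b) + 26*exp(2*b) + 8*exp(b) - 15)*exp(b)/(25*exp(8*b) - 20*exp(7*b) - 16*exp(6*b) - 22*exp(5*b) - 14*exp(4*b) + 24*exp(3*b) + 21*exp(2*b) + 18*exp(b) + 9)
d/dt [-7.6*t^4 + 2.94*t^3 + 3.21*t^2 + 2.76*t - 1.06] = -30.4*t^3 + 8.82*t^2 + 6.42*t + 2.76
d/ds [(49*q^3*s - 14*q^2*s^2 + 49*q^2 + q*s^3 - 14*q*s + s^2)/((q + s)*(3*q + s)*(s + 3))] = ((q + s)*(3*q + s)*(s + 3)*(49*q^3 - 28*q^2*s + 3*q*s^2 - 14*q + 2*s) + (q + s)*(3*q + s)*(-49*q^3*s + 14*q^2*s^2 - 49*q^2 - q*s^3 + 14*q*s - s^2) + (q + s)*(s + 3)*(-49*q^3*s + 14*q^2*s^2 - 49*q^2 - q*s^3 + 14*q*s - s^2) + (3*q + s)*(s + 3)*(-49*q^3*s + 14*q^2*s^2 - 49*q^2 - q*s^3 + 14*q*s - s^2))/((q + s)^2*(3*q + s)^2*(s + 3)^2)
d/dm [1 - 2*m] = -2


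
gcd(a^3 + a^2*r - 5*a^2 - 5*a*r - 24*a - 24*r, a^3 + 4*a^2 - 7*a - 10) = 1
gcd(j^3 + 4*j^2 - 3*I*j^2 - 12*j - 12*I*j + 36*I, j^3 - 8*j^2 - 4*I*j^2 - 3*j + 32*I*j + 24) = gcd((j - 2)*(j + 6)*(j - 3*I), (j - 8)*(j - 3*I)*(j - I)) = j - 3*I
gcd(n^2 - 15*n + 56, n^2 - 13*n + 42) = n - 7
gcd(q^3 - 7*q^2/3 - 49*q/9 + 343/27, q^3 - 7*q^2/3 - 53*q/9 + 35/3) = q + 7/3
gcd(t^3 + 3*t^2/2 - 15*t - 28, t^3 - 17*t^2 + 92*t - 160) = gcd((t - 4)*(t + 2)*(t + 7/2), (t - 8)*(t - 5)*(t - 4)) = t - 4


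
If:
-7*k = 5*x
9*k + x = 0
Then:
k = 0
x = 0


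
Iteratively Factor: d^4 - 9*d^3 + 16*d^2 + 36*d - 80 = (d - 4)*(d^3 - 5*d^2 - 4*d + 20) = (d - 5)*(d - 4)*(d^2 - 4) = (d - 5)*(d - 4)*(d + 2)*(d - 2)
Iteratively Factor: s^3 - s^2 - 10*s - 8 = (s - 4)*(s^2 + 3*s + 2) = (s - 4)*(s + 2)*(s + 1)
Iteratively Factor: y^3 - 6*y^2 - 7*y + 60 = (y + 3)*(y^2 - 9*y + 20) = (y - 4)*(y + 3)*(y - 5)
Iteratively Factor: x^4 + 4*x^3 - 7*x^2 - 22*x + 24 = (x - 1)*(x^3 + 5*x^2 - 2*x - 24) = (x - 1)*(x + 3)*(x^2 + 2*x - 8) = (x - 2)*(x - 1)*(x + 3)*(x + 4)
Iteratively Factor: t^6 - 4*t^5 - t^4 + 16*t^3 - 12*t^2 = (t)*(t^5 - 4*t^4 - t^3 + 16*t^2 - 12*t) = t*(t - 1)*(t^4 - 3*t^3 - 4*t^2 + 12*t) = t*(t - 1)*(t + 2)*(t^3 - 5*t^2 + 6*t) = t^2*(t - 1)*(t + 2)*(t^2 - 5*t + 6) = t^2*(t - 2)*(t - 1)*(t + 2)*(t - 3)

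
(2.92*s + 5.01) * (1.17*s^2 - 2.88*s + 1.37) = 3.4164*s^3 - 2.5479*s^2 - 10.4284*s + 6.8637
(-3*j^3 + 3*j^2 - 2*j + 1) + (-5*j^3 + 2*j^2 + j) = -8*j^3 + 5*j^2 - j + 1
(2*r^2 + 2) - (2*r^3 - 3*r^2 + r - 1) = -2*r^3 + 5*r^2 - r + 3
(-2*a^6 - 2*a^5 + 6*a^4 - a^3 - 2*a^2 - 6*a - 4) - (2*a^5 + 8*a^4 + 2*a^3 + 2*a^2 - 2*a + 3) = -2*a^6 - 4*a^5 - 2*a^4 - 3*a^3 - 4*a^2 - 4*a - 7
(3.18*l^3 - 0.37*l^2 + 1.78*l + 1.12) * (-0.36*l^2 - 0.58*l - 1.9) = -1.1448*l^5 - 1.7112*l^4 - 6.4682*l^3 - 0.7326*l^2 - 4.0316*l - 2.128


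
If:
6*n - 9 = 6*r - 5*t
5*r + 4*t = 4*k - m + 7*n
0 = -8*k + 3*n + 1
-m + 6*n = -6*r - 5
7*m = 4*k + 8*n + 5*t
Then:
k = 2315/17422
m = 6457/8711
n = 183/8711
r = -6366/8711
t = 7821/8711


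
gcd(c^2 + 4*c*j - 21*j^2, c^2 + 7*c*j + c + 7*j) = c + 7*j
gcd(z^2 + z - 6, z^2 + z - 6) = z^2 + z - 6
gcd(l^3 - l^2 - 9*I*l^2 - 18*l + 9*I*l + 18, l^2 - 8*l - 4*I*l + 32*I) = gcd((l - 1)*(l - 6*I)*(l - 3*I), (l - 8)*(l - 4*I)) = 1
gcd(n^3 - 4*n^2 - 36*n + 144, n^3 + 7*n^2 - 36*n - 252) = n^2 - 36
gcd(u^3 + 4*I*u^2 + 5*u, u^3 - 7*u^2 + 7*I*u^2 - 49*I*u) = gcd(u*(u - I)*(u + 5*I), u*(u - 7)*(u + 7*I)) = u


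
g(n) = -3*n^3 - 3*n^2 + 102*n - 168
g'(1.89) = 58.51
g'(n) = -9*n^2 - 6*n + 102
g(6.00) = -312.00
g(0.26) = -141.74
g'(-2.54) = 59.18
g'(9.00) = -681.00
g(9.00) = -1680.00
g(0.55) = -113.31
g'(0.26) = 99.83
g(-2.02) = -361.55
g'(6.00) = -258.00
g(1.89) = -6.19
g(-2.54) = -397.27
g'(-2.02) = 77.40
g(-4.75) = -398.67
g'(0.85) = 90.40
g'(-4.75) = -72.56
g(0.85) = -85.31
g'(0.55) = 95.98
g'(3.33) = -17.78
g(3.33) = 27.62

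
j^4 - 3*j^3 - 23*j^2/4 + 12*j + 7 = (j - 7/2)*(j - 2)*(j + 1/2)*(j + 2)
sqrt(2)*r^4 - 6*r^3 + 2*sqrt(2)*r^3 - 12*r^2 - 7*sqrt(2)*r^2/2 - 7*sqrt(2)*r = r*(r + 2)*(r - 7*sqrt(2)/2)*(sqrt(2)*r + 1)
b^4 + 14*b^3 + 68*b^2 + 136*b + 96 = (b + 2)^2*(b + 4)*(b + 6)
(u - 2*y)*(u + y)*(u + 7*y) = u^3 + 6*u^2*y - 9*u*y^2 - 14*y^3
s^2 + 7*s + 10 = (s + 2)*(s + 5)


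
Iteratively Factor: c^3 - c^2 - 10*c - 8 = (c + 1)*(c^2 - 2*c - 8) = (c + 1)*(c + 2)*(c - 4)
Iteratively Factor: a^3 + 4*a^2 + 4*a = (a + 2)*(a^2 + 2*a) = (a + 2)^2*(a)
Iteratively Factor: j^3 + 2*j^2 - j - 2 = (j + 2)*(j^2 - 1) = (j - 1)*(j + 2)*(j + 1)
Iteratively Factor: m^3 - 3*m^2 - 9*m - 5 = (m + 1)*(m^2 - 4*m - 5) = (m - 5)*(m + 1)*(m + 1)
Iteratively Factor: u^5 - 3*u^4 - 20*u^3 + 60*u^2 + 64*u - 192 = (u - 2)*(u^4 - u^3 - 22*u^2 + 16*u + 96) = (u - 2)*(u + 2)*(u^3 - 3*u^2 - 16*u + 48) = (u - 4)*(u - 2)*(u + 2)*(u^2 + u - 12) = (u - 4)*(u - 2)*(u + 2)*(u + 4)*(u - 3)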